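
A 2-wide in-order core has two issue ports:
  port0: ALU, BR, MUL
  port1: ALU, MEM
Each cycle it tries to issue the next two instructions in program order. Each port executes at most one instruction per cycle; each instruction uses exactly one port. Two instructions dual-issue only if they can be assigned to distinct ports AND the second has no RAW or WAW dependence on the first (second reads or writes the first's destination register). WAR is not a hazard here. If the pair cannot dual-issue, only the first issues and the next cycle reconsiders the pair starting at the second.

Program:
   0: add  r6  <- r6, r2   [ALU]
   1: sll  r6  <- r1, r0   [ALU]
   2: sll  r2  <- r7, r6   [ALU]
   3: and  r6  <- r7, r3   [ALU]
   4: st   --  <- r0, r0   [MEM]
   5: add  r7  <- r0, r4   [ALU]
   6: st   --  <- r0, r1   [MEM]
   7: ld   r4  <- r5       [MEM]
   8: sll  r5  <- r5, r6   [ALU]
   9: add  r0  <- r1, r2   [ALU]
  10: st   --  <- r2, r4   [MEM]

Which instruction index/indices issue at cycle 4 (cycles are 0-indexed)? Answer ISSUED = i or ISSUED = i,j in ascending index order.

ISSUED = 6

c0: i0 add.ALU  WAW r6
c1: i1 sll.ALU  RAW r6
c2: i2/i3 sll.ALU and.ALU  pair
c3: i4/i5 st.MEM add.ALU  pair
c4: i6 st.MEM  no-port MEM/MEM
c5: i7/i8 ld.MEM sll.ALU  pair
c6: i9/i10 add.ALU st.MEM  pair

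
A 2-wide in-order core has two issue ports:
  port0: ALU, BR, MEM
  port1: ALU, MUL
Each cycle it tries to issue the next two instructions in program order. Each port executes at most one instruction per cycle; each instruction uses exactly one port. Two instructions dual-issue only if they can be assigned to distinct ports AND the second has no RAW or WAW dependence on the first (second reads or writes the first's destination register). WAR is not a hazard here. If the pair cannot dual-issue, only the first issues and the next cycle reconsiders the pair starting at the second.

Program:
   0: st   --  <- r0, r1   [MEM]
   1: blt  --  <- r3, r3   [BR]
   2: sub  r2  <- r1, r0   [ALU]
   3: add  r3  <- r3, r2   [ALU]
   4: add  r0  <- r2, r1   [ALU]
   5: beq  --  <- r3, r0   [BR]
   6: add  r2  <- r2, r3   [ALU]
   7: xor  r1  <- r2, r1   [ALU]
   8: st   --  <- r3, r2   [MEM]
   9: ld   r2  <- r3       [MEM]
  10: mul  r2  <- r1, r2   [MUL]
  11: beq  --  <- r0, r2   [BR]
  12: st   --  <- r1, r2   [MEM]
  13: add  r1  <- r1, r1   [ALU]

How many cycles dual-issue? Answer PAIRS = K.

c0: i0 st.MEM  no-port MEM/BR
c1: i1+i2 blt.BR;sub.ALU  dual
c2: i3+i4 add.ALU;add.ALU  dual
c3: i5+i6 beq.BR;add.ALU  dual
c4: i7+i8 xor.ALU;st.MEM  dual
c5: i9 ld.MEM  RAW+WAW r2
c6: i10 mul.MUL  RAW r2
c7: i11 beq.BR  no-port BR/MEM
c8: i12+i13 st.MEM;add.ALU  dual

PAIRS = 5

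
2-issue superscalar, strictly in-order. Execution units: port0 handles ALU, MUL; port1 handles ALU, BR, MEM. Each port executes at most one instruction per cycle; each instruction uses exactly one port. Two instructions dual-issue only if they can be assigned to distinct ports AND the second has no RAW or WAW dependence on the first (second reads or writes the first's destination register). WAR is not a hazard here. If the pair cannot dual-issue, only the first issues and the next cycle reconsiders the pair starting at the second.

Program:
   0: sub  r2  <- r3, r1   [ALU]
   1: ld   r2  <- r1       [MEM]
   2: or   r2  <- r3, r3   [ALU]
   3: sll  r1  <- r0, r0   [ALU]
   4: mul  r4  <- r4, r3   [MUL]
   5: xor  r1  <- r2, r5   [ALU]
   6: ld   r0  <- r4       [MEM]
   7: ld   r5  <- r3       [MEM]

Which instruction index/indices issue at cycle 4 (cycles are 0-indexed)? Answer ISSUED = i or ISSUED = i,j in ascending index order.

c0: i0 sub.ALU  WAW r2
c1: i1 ld.MEM  WAW r2
c2: i2,i3 or.ALU sll.ALU  pair
c3: i4,i5 mul.MUL xor.ALU  pair
c4: i6 ld.MEM  no-port MEM/MEM
c5: i7 ld.MEM  tail

ISSUED = 6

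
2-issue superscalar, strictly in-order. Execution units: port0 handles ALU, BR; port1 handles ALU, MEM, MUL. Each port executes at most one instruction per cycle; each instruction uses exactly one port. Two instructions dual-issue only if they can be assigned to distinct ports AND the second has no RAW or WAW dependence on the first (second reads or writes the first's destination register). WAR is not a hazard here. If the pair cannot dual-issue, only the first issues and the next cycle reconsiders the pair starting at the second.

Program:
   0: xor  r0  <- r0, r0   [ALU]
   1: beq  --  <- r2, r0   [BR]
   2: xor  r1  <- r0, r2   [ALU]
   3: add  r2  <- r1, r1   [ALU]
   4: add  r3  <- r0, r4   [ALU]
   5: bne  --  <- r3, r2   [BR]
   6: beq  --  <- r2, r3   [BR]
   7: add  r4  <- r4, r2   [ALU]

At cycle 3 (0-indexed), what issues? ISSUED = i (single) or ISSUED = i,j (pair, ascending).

#0 head=0: xor.ALU i0 RAW r0
#1 head=1: beq.BR/xor.ALU i1,i2 dual
#2 head=3: add.ALU/add.ALU i3,i4 dual
#3 head=5: bne.BR i5 no-port BR/BR
#4 head=6: beq.BR/add.ALU i6,i7 dual

ISSUED = 5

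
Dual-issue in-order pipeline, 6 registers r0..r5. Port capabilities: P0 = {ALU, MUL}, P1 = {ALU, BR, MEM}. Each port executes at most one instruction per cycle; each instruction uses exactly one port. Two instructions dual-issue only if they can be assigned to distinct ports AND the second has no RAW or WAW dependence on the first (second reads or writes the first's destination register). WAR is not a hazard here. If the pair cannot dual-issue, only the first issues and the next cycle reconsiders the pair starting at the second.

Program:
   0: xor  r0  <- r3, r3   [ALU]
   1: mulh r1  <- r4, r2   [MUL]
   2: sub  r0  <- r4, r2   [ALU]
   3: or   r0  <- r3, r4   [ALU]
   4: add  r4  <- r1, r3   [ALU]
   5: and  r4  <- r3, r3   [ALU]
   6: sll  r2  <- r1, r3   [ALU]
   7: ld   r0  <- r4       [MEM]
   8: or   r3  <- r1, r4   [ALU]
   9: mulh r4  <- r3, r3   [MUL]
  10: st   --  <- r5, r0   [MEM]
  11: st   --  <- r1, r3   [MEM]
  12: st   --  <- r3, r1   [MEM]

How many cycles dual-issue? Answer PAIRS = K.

#0 head=0: xor mulh i0,i1 pair
#1 head=2: sub i2 WAW r0
#2 head=3: or add i3,i4 pair
#3 head=5: and sll i5,i6 pair
#4 head=7: ld or i7,i8 pair
#5 head=9: mulh st i9,i10 pair
#6 head=11: st i11 no-port MEM/MEM
#7 head=12: st i12 tail

PAIRS = 5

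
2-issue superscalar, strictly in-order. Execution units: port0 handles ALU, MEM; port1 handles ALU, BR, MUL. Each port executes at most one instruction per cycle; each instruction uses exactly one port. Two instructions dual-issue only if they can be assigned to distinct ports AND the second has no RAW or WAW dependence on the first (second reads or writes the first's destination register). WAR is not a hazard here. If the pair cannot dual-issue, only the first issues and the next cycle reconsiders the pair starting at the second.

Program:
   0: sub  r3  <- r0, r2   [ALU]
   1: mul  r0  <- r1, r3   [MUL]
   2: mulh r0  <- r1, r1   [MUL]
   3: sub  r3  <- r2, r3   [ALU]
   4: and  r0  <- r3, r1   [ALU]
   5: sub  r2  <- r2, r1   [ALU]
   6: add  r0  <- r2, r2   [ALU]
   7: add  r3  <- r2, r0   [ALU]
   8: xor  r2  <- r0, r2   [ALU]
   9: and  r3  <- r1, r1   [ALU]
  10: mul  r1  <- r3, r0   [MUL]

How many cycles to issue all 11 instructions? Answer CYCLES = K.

CYCLES = 8

t=0 i0:sub.ALU ; RAW r3
t=1 i1:mul.MUL ; no-port MUL/MUL
t=2 i2/i3:mulh.MUL+sub.ALU ; dual
t=3 i4/i5:and.ALU+sub.ALU ; dual
t=4 i6:add.ALU ; RAW r0
t=5 i7/i8:add.ALU+xor.ALU ; dual
t=6 i9:and.ALU ; RAW r3
t=7 i10:mul.MUL ; tail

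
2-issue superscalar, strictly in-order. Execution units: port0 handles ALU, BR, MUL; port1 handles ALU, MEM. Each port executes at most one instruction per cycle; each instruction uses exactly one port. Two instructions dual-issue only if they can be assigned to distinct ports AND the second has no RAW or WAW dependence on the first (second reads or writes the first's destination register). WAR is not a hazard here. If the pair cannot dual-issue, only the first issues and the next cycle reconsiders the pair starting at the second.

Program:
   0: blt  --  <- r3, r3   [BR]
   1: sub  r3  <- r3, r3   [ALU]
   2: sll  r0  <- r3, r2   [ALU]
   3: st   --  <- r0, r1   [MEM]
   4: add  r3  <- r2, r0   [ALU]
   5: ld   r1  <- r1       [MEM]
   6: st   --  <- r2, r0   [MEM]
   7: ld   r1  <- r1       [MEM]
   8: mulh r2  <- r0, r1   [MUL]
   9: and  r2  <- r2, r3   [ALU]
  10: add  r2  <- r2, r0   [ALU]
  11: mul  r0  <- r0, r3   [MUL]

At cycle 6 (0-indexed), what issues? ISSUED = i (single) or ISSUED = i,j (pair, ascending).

0. blt.BR/sub.ALU @i0&i1  | dual
1. sll.ALU @i2  | RAW r0
2. st.MEM/add.ALU @i3&i4  | dual
3. ld.MEM @i5  | no-port MEM/MEM
4. st.MEM @i6  | no-port MEM/MEM
5. ld.MEM @i7  | RAW r1
6. mulh.MUL @i8  | RAW+WAW r2
7. and.ALU @i9  | RAW+WAW r2
8. add.ALU/mul.MUL @i10&i11  | dual

ISSUED = 8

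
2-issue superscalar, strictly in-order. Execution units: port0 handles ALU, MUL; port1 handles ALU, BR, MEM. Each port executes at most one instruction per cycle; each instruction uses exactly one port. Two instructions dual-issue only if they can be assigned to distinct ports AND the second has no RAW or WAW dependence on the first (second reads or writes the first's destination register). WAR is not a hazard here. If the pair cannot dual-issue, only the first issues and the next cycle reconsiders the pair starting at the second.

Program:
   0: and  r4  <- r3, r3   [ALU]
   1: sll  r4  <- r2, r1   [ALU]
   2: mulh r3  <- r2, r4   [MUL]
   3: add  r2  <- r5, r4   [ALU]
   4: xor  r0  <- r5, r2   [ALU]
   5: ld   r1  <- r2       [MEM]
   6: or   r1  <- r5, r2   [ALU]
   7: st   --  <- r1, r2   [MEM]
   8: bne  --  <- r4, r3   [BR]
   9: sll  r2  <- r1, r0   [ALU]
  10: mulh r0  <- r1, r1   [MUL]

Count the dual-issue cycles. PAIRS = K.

#0 head=0: and i0 WAW r4
#1 head=1: sll i1 RAW r4
#2 head=2: mulh add i2&i3 pair
#3 head=4: xor ld i4&i5 pair
#4 head=6: or i6 RAW r1
#5 head=7: st i7 no-port MEM/BR
#6 head=8: bne sll i8&i9 pair
#7 head=10: mulh i10 tail

PAIRS = 3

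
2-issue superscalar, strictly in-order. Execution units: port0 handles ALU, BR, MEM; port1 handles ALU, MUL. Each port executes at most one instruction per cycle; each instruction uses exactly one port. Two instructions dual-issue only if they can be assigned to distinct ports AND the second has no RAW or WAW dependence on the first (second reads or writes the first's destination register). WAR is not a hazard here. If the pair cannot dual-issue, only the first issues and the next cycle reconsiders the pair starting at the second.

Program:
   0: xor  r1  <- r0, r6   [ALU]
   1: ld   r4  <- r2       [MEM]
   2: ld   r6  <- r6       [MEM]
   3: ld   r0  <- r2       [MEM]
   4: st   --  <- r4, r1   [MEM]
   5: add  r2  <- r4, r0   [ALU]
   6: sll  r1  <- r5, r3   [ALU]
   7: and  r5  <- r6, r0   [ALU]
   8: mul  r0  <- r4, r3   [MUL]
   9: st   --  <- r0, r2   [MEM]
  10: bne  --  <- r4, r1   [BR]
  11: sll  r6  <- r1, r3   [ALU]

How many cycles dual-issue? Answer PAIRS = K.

[0] i0/i1  xor ld  -- 2-wide
[1] i2  ld  -- no-port MEM/MEM
[2] i3  ld  -- no-port MEM/MEM
[3] i4/i5  st add  -- 2-wide
[4] i6/i7  sll and  -- 2-wide
[5] i8  mul  -- RAW r0
[6] i9  st  -- no-port MEM/BR
[7] i10/i11  bne sll  -- 2-wide

PAIRS = 4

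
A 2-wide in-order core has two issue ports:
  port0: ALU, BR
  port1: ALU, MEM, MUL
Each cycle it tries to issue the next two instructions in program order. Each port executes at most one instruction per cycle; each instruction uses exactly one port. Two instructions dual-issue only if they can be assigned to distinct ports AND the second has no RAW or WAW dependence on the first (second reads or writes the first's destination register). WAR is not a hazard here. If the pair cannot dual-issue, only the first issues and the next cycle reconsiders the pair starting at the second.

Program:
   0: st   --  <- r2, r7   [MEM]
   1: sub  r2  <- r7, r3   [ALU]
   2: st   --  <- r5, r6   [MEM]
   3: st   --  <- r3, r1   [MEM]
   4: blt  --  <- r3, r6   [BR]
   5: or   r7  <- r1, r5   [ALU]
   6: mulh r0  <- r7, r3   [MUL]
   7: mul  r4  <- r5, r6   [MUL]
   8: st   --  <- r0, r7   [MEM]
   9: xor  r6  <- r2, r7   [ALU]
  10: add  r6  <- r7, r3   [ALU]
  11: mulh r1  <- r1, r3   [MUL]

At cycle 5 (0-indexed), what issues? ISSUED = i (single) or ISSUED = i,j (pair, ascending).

[0] i0/i1  st sub  -- pair
[1] i2  st  -- no-port MEM/MEM
[2] i3/i4  st blt  -- pair
[3] i5  or  -- RAW r7
[4] i6  mulh  -- no-port MUL/MUL
[5] i7  mul  -- no-port MUL/MEM
[6] i8/i9  st xor  -- pair
[7] i10/i11  add mulh  -- pair

ISSUED = 7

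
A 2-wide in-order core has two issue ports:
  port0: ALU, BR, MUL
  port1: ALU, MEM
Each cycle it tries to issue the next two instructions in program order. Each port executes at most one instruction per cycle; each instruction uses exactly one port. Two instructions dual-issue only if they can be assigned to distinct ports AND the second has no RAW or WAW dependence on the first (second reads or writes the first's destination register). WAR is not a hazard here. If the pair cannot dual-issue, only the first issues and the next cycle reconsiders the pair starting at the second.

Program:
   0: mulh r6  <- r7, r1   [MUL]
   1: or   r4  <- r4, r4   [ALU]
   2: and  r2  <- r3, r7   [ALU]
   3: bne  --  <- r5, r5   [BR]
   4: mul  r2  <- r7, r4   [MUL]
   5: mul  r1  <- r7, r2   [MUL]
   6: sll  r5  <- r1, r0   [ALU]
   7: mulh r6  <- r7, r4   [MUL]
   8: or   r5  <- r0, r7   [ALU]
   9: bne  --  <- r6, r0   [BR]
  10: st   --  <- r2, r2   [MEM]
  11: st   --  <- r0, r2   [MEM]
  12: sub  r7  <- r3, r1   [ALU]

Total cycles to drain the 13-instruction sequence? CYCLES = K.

CYCLES = 8

#0 head=0: mulh.MUL/or.ALU i0&i1 dual
#1 head=2: and.ALU/bne.BR i2&i3 dual
#2 head=4: mul.MUL i4 no-port MUL/MUL
#3 head=5: mul.MUL i5 RAW r1
#4 head=6: sll.ALU/mulh.MUL i6&i7 dual
#5 head=8: or.ALU/bne.BR i8&i9 dual
#6 head=10: st.MEM i10 no-port MEM/MEM
#7 head=11: st.MEM/sub.ALU i11&i12 dual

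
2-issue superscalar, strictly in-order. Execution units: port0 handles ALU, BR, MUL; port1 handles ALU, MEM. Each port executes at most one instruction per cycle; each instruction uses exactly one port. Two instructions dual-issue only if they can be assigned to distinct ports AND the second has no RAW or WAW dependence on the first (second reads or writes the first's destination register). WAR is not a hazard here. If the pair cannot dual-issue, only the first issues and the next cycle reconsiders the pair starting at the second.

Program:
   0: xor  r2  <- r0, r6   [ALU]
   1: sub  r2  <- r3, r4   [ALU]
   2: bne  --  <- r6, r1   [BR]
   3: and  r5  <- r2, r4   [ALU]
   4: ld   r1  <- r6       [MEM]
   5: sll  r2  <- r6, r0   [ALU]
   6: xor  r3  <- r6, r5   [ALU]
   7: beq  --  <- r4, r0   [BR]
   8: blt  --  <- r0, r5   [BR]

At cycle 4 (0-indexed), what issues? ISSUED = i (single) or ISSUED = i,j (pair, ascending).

ISSUED = 7

t=0 i0:xor ; WAW r2
t=1 i1,i2:sub bne ; 2-wide
t=2 i3,i4:and ld ; 2-wide
t=3 i5,i6:sll xor ; 2-wide
t=4 i7:beq ; no-port BR/BR
t=5 i8:blt ; tail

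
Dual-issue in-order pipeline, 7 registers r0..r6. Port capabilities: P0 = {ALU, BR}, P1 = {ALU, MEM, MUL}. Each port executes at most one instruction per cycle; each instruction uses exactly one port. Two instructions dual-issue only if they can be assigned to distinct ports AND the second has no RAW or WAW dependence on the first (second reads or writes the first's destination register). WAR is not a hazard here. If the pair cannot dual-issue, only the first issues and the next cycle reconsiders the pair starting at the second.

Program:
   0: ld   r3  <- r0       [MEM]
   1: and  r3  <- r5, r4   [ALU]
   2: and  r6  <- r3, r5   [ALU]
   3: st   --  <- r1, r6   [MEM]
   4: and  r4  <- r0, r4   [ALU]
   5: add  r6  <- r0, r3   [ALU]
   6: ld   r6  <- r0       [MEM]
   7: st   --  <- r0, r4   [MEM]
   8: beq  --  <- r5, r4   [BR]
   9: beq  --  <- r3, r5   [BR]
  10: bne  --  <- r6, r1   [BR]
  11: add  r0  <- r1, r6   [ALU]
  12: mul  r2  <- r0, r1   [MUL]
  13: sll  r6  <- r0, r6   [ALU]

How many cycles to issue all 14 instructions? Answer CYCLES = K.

CYCLES = 10

  cy0 -> i0 (ld) WAW r3
  cy1 -> i1 (and) RAW r3
  cy2 -> i2 (and) RAW r6
  cy3 -> i3&i4 (st/and) 2-wide
  cy4 -> i5 (add) WAW r6
  cy5 -> i6 (ld) no-port MEM/MEM
  cy6 -> i7&i8 (st/beq) 2-wide
  cy7 -> i9 (beq) no-port BR/BR
  cy8 -> i10&i11 (bne/add) 2-wide
  cy9 -> i12&i13 (mul/sll) 2-wide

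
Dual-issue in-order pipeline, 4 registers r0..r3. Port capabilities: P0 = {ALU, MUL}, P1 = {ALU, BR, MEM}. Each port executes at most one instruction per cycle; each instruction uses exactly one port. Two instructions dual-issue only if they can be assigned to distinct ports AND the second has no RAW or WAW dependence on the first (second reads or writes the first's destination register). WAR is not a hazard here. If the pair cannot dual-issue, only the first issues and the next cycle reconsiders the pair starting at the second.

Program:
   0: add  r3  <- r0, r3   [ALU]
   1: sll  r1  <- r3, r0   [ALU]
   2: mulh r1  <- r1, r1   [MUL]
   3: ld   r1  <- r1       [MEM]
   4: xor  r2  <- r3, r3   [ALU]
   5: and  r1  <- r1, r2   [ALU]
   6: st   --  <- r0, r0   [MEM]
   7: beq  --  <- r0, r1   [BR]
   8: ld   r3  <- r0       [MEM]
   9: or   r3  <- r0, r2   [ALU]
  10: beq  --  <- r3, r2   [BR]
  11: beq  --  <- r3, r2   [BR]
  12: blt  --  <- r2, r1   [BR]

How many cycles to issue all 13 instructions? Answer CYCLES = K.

CYCLES = 11

  cy0 -> i0 (add.ALU) RAW r3
  cy1 -> i1 (sll.ALU) RAW+WAW r1
  cy2 -> i2 (mulh.MUL) RAW+WAW r1
  cy3 -> i3&i4 (ld.MEM xor.ALU) pair
  cy4 -> i5&i6 (and.ALU st.MEM) pair
  cy5 -> i7 (beq.BR) no-port BR/MEM
  cy6 -> i8 (ld.MEM) WAW r3
  cy7 -> i9 (or.ALU) RAW r3
  cy8 -> i10 (beq.BR) no-port BR/BR
  cy9 -> i11 (beq.BR) no-port BR/BR
  cy10 -> i12 (blt.BR) tail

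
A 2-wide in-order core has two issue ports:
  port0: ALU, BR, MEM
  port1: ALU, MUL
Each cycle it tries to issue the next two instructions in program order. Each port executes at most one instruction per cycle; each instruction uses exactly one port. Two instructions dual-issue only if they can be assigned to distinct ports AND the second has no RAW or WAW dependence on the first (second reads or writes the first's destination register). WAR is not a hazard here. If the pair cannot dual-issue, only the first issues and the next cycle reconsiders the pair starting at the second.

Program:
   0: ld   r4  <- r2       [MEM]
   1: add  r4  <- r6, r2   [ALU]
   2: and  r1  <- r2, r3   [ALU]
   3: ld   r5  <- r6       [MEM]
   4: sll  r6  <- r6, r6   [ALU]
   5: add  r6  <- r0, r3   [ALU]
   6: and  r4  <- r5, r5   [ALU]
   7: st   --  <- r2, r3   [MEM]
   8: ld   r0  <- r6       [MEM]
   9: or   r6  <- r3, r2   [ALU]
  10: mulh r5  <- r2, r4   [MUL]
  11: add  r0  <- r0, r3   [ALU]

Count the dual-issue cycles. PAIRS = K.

PAIRS = 5

t=0 i0:ld.MEM ; WAW r4
t=1 i1&i2:add.ALU+and.ALU ; 2-wide
t=2 i3&i4:ld.MEM+sll.ALU ; 2-wide
t=3 i5&i6:add.ALU+and.ALU ; 2-wide
t=4 i7:st.MEM ; no-port MEM/MEM
t=5 i8&i9:ld.MEM+or.ALU ; 2-wide
t=6 i10&i11:mulh.MUL+add.ALU ; 2-wide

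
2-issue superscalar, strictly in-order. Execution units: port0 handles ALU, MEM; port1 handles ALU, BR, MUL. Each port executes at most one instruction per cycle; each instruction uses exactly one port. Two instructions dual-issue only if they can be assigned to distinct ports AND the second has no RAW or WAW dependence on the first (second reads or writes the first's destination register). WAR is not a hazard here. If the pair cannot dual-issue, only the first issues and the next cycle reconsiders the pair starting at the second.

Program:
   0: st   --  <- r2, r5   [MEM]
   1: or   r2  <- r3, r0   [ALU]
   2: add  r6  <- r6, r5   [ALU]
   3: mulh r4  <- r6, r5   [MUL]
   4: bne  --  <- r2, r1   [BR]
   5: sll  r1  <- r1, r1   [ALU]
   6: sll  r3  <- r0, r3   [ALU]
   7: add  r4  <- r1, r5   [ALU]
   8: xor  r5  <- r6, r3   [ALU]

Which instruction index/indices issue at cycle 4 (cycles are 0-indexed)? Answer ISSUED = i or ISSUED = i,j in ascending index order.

ISSUED = 6,7

  cy0 -> i0,i1 (st.MEM+or.ALU) dual
  cy1 -> i2 (add.ALU) RAW r6
  cy2 -> i3 (mulh.MUL) no-port MUL/BR
  cy3 -> i4,i5 (bne.BR+sll.ALU) dual
  cy4 -> i6,i7 (sll.ALU+add.ALU) dual
  cy5 -> i8 (xor.ALU) tail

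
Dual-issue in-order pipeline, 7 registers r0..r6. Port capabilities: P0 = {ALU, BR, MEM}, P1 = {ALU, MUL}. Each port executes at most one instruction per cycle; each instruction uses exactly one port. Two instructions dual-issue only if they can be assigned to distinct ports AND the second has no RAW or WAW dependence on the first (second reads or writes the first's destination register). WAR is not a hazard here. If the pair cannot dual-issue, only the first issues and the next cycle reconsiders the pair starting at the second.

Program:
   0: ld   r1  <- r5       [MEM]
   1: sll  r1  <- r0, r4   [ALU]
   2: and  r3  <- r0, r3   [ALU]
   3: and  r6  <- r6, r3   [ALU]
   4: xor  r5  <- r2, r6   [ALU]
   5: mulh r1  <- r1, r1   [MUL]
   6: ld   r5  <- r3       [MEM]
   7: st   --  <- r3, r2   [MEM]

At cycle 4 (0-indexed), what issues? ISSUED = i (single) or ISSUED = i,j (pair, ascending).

ISSUED = 6

t=0 i0:ld.MEM ; WAW r1
t=1 i1/i2:sll.ALU/and.ALU ; dual
t=2 i3:and.ALU ; RAW r6
t=3 i4/i5:xor.ALU/mulh.MUL ; dual
t=4 i6:ld.MEM ; no-port MEM/MEM
t=5 i7:st.MEM ; tail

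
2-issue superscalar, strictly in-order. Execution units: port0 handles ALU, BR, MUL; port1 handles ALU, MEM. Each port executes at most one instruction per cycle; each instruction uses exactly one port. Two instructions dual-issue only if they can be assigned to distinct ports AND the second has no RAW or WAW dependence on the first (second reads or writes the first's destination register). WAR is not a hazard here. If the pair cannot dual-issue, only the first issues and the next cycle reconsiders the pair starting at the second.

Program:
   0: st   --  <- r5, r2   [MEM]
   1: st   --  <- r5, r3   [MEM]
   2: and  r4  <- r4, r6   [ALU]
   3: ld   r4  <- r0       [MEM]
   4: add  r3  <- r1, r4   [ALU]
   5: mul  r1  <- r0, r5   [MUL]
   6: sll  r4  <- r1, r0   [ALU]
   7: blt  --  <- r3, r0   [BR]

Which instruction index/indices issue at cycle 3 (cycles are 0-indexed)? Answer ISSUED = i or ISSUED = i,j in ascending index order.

ISSUED = 4,5

  cy0 -> i0 (st.MEM) no-port MEM/MEM
  cy1 -> i1+i2 (st.MEM;and.ALU) 2-wide
  cy2 -> i3 (ld.MEM) RAW r4
  cy3 -> i4+i5 (add.ALU;mul.MUL) 2-wide
  cy4 -> i6+i7 (sll.ALU;blt.BR) 2-wide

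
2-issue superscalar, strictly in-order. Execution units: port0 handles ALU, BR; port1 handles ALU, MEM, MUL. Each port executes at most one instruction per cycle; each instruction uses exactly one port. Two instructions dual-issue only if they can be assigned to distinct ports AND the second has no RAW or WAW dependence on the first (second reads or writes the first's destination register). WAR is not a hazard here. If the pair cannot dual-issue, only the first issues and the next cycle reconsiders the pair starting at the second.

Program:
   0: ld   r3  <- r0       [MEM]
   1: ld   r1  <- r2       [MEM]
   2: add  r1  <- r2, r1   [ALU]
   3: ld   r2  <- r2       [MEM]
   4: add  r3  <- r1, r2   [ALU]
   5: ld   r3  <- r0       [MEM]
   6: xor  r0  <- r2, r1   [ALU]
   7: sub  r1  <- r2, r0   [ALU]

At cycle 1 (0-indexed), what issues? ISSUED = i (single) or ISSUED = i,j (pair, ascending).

#0 head=0: ld i0 no-port MEM/MEM
#1 head=1: ld i1 RAW+WAW r1
#2 head=2: add;ld i2,i3 dual
#3 head=4: add i4 WAW r3
#4 head=5: ld;xor i5,i6 dual
#5 head=7: sub i7 tail

ISSUED = 1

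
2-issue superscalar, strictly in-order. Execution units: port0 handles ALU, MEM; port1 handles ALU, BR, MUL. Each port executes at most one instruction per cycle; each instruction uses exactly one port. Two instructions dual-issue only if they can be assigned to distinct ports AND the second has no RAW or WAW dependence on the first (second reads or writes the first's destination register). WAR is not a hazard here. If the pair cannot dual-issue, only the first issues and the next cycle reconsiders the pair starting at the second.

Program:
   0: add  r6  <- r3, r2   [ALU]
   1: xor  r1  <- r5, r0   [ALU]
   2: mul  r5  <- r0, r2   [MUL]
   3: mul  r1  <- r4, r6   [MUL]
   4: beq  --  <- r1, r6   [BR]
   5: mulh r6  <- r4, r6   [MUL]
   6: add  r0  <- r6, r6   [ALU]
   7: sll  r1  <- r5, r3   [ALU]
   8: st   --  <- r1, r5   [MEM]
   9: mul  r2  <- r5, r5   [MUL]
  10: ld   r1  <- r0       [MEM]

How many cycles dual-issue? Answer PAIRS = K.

PAIRS = 3

t=0 i0+i1:add xor ; pair
t=1 i2:mul ; no-port MUL/MUL
t=2 i3:mul ; no-port MUL/BR
t=3 i4:beq ; no-port BR/MUL
t=4 i5:mulh ; RAW r6
t=5 i6+i7:add sll ; pair
t=6 i8+i9:st mul ; pair
t=7 i10:ld ; tail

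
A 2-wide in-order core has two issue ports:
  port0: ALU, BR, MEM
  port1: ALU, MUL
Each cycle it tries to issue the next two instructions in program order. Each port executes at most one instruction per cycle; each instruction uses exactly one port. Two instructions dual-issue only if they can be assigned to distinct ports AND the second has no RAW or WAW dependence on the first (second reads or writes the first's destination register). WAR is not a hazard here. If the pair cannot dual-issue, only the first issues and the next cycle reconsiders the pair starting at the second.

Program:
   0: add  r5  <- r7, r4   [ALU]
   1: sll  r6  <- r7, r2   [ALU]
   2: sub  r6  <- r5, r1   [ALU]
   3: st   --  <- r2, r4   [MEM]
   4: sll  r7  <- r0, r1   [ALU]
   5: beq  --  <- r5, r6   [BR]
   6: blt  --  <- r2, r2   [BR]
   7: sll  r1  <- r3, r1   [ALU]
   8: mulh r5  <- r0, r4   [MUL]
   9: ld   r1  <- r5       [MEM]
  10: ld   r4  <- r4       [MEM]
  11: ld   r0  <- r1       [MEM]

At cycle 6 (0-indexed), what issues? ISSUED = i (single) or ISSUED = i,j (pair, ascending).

ISSUED = 10

  cy0 -> i0/i1 (add sll) pair
  cy1 -> i2/i3 (sub st) pair
  cy2 -> i4/i5 (sll beq) pair
  cy3 -> i6/i7 (blt sll) pair
  cy4 -> i8 (mulh) RAW r5
  cy5 -> i9 (ld) no-port MEM/MEM
  cy6 -> i10 (ld) no-port MEM/MEM
  cy7 -> i11 (ld) tail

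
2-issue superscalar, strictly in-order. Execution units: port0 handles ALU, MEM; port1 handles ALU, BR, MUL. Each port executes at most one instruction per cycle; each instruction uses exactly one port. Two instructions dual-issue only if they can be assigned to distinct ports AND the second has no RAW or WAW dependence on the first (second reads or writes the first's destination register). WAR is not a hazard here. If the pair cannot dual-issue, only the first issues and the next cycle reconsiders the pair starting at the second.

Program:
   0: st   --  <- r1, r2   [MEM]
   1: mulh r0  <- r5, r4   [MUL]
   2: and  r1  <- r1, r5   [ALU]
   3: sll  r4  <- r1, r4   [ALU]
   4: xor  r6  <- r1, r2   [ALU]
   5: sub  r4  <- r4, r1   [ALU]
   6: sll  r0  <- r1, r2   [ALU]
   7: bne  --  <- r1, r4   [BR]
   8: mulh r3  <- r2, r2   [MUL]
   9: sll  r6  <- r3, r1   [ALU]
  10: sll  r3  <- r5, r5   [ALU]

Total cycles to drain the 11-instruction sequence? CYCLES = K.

CYCLES = 7

t=0 i0/i1:st/mulh ; 2-wide
t=1 i2:and ; RAW r1
t=2 i3/i4:sll/xor ; 2-wide
t=3 i5/i6:sub/sll ; 2-wide
t=4 i7:bne ; no-port BR/MUL
t=5 i8:mulh ; RAW r3
t=6 i9/i10:sll/sll ; 2-wide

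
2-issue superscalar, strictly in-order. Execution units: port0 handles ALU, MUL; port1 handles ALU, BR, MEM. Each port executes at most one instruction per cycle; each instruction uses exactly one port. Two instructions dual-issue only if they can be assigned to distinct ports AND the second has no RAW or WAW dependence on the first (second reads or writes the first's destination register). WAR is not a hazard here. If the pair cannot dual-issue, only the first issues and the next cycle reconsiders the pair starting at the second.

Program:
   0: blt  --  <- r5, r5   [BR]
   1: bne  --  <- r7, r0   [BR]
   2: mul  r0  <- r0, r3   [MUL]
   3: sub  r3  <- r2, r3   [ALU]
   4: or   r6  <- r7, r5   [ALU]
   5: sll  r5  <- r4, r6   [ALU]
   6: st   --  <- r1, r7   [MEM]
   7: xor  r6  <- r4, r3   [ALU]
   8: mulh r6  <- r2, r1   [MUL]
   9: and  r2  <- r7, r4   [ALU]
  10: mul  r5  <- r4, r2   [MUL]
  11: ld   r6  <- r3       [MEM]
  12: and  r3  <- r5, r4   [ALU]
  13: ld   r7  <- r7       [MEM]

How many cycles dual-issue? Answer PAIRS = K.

PAIRS = 6

#0 head=0: blt i0 no-port BR/BR
#1 head=1: bne;mul i1+i2 pair
#2 head=3: sub;or i3+i4 pair
#3 head=5: sll;st i5+i6 pair
#4 head=7: xor i7 WAW r6
#5 head=8: mulh;and i8+i9 pair
#6 head=10: mul;ld i10+i11 pair
#7 head=12: and;ld i12+i13 pair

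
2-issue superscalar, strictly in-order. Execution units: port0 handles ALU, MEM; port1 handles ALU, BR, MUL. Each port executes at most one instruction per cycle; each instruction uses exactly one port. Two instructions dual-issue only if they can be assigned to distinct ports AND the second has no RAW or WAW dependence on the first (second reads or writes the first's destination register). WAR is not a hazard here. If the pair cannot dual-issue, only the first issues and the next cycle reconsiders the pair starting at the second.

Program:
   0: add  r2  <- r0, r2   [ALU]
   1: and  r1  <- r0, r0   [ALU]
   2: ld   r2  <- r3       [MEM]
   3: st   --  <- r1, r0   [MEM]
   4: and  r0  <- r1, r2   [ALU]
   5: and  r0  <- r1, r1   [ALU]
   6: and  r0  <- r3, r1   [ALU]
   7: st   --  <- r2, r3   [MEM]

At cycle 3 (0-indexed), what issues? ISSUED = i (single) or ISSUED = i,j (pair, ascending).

#0 head=0: add.ALU;and.ALU i0+i1 dual
#1 head=2: ld.MEM i2 no-port MEM/MEM
#2 head=3: st.MEM;and.ALU i3+i4 dual
#3 head=5: and.ALU i5 WAW r0
#4 head=6: and.ALU;st.MEM i6+i7 dual

ISSUED = 5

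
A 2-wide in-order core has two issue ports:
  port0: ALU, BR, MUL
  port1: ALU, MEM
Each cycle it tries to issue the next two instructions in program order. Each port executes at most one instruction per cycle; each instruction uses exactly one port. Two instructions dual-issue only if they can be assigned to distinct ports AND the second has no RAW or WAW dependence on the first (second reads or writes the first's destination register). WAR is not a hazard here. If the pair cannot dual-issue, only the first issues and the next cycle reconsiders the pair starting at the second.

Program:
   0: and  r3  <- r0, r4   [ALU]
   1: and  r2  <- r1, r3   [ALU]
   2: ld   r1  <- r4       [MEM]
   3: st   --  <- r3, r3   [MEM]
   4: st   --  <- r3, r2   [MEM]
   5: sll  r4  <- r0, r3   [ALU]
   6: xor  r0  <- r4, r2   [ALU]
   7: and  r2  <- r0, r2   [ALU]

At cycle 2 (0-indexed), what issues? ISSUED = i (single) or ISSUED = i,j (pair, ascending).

ISSUED = 3

#0 head=0: and i0 RAW r3
#1 head=1: and ld i1,i2 pair
#2 head=3: st i3 no-port MEM/MEM
#3 head=4: st sll i4,i5 pair
#4 head=6: xor i6 RAW r0
#5 head=7: and i7 tail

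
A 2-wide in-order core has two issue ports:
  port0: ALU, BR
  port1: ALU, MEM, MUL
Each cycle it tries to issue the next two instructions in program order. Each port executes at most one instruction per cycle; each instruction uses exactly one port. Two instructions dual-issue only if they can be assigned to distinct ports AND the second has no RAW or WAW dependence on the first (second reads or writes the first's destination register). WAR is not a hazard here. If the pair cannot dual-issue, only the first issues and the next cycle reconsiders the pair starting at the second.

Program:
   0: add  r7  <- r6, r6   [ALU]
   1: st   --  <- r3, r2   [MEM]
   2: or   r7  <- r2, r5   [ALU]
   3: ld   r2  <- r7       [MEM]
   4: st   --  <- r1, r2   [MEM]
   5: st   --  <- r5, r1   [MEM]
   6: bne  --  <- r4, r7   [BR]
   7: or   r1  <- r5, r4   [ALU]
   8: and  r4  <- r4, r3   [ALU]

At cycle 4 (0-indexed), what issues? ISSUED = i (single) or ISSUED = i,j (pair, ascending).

ISSUED = 5,6

#0 head=0: add.ALU;st.MEM i0,i1 2-wide
#1 head=2: or.ALU i2 RAW r7
#2 head=3: ld.MEM i3 no-port MEM/MEM
#3 head=4: st.MEM i4 no-port MEM/MEM
#4 head=5: st.MEM;bne.BR i5,i6 2-wide
#5 head=7: or.ALU;and.ALU i7,i8 2-wide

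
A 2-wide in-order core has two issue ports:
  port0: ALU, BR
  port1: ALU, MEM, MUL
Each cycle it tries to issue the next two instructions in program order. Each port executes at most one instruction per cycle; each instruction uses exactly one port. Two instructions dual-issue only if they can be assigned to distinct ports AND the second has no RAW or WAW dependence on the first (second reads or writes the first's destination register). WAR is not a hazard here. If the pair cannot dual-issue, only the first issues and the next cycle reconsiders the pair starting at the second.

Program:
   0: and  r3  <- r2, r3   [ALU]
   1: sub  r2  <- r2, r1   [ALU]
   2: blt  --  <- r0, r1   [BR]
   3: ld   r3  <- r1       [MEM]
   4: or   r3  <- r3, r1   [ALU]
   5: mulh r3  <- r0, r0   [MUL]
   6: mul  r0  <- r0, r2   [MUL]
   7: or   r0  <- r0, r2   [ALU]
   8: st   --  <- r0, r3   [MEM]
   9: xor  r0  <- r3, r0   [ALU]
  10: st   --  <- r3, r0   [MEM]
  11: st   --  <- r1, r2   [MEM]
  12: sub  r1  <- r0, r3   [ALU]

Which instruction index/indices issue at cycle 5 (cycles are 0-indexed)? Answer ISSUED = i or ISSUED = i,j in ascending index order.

ISSUED = 7

  cy0 -> i0+i1 (and/sub) dual
  cy1 -> i2+i3 (blt/ld) dual
  cy2 -> i4 (or) WAW r3
  cy3 -> i5 (mulh) no-port MUL/MUL
  cy4 -> i6 (mul) RAW+WAW r0
  cy5 -> i7 (or) RAW r0
  cy6 -> i8+i9 (st/xor) dual
  cy7 -> i10 (st) no-port MEM/MEM
  cy8 -> i11+i12 (st/sub) dual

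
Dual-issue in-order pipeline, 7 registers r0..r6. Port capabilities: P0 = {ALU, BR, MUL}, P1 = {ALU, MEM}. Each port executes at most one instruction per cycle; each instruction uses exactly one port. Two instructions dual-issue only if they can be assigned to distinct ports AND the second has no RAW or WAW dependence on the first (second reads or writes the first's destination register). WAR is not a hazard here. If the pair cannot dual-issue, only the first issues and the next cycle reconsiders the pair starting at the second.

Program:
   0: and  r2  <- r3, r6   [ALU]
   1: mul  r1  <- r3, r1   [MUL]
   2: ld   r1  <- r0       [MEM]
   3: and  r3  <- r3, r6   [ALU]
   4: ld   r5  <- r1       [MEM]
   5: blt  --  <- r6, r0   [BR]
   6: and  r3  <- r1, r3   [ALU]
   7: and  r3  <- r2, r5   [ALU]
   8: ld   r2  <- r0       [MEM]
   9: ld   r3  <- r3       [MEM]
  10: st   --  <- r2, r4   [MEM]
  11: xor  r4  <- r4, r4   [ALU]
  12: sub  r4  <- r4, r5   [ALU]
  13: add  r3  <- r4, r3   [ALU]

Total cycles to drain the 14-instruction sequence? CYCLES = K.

CYCLES = 9

c0: i0,i1 and mul  dual
c1: i2,i3 ld and  dual
c2: i4,i5 ld blt  dual
c3: i6 and  WAW r3
c4: i7,i8 and ld  dual
c5: i9 ld  no-port MEM/MEM
c6: i10,i11 st xor  dual
c7: i12 sub  RAW r4
c8: i13 add  tail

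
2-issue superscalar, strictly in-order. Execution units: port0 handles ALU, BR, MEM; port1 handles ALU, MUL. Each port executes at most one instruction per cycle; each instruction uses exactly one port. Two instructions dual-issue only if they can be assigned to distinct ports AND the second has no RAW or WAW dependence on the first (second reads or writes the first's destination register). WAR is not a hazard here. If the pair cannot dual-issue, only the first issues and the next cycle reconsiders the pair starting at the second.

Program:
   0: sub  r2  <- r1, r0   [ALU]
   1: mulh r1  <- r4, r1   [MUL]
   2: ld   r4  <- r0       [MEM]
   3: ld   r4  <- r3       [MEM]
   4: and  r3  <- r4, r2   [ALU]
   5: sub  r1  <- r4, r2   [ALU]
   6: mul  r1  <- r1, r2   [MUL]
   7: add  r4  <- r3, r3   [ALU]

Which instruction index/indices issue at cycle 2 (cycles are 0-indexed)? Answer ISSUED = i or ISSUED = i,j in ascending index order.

ISSUED = 3

[0] i0,i1  sub;mulh  -- dual
[1] i2  ld  -- no-port MEM/MEM
[2] i3  ld  -- RAW r4
[3] i4,i5  and;sub  -- dual
[4] i6,i7  mul;add  -- dual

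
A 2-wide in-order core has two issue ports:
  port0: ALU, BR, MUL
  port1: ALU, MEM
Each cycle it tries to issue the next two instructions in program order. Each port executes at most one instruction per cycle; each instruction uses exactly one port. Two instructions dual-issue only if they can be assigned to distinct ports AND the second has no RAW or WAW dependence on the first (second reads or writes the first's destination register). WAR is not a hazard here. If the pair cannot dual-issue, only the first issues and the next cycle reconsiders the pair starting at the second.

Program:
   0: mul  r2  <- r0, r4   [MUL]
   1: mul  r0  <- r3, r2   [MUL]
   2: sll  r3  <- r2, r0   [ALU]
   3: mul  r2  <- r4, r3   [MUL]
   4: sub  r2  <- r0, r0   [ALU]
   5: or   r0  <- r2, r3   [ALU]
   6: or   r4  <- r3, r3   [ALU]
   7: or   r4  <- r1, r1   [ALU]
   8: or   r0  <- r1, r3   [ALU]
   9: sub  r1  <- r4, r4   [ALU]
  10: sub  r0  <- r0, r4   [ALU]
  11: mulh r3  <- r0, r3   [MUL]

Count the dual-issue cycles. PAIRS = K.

[0] i0  mul.MUL  -- no-port MUL/MUL
[1] i1  mul.MUL  -- RAW r0
[2] i2  sll.ALU  -- RAW r3
[3] i3  mul.MUL  -- WAW r2
[4] i4  sub.ALU  -- RAW r2
[5] i5,i6  or.ALU or.ALU  -- 2-wide
[6] i7,i8  or.ALU or.ALU  -- 2-wide
[7] i9,i10  sub.ALU sub.ALU  -- 2-wide
[8] i11  mulh.MUL  -- tail

PAIRS = 3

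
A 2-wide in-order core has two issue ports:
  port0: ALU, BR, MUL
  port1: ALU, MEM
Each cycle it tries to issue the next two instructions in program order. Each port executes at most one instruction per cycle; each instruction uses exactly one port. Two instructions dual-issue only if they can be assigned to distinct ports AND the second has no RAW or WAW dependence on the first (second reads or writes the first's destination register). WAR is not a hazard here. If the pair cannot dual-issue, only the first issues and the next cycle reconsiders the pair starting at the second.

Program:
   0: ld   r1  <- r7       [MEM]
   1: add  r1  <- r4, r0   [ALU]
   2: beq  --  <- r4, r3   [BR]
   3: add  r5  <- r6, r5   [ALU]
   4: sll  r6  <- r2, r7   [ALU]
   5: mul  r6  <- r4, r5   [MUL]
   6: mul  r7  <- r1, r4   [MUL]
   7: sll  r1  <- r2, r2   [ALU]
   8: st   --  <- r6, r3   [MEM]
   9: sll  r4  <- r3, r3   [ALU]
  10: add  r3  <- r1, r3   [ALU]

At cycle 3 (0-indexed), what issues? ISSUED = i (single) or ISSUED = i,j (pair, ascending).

ISSUED = 5

c0: i0 ld  WAW r1
c1: i1&i2 add beq  dual
c2: i3&i4 add sll  dual
c3: i5 mul  no-port MUL/MUL
c4: i6&i7 mul sll  dual
c5: i8&i9 st sll  dual
c6: i10 add  tail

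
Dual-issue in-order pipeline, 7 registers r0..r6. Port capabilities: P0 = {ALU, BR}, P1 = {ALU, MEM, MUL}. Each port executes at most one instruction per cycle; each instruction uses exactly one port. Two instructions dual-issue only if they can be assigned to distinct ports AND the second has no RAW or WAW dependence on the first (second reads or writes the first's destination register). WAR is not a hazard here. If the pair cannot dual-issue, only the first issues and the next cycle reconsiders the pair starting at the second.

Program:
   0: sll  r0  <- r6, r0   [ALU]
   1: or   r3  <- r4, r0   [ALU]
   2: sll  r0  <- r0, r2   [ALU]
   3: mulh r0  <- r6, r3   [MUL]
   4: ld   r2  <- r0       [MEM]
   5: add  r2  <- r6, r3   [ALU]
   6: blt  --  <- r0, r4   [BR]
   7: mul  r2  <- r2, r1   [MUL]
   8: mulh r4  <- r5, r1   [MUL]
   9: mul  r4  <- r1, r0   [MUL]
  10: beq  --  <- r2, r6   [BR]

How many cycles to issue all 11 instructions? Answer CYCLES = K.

#0 head=0: sll i0 RAW r0
#1 head=1: or/sll i1&i2 2-wide
#2 head=3: mulh i3 no-port MUL/MEM
#3 head=4: ld i4 WAW r2
#4 head=5: add/blt i5&i6 2-wide
#5 head=7: mul i7 no-port MUL/MUL
#6 head=8: mulh i8 no-port MUL/MUL
#7 head=9: mul/beq i9&i10 2-wide

CYCLES = 8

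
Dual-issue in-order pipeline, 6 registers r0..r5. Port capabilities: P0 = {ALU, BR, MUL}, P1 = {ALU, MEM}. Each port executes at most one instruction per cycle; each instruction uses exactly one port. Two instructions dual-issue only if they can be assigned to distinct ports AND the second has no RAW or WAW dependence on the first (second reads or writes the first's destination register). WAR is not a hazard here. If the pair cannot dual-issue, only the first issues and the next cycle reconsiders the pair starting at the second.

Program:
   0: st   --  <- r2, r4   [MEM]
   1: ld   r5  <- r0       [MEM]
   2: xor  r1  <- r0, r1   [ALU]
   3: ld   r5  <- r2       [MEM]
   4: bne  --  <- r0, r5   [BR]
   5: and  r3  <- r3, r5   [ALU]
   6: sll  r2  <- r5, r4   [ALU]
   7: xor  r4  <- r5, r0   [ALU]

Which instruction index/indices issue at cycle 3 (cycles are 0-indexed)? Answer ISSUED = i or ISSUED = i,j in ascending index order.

ISSUED = 4,5

t=0 i0:st.MEM ; no-port MEM/MEM
t=1 i1&i2:ld.MEM+xor.ALU ; dual
t=2 i3:ld.MEM ; RAW r5
t=3 i4&i5:bne.BR+and.ALU ; dual
t=4 i6&i7:sll.ALU+xor.ALU ; dual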